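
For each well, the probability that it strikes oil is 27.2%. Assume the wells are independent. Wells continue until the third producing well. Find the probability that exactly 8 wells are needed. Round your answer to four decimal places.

Y = trial on which the third success occurs; negative binomial, r=3, p=0.272.
P(Y=8) = C(7,2) · p^3 · (1−p)^5
= 21 · 0.020124 · 0.20448 = 0.086414

0.0864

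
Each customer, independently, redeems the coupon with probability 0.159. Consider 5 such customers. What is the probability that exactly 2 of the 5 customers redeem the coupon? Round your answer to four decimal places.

0.1504

X ~ Binomial(n=5, p=0.159).
P(X=2) = C(5,2) · p^2 · (1−p)^3
= 10 · 0.025281 · 0.59482 = 0.150377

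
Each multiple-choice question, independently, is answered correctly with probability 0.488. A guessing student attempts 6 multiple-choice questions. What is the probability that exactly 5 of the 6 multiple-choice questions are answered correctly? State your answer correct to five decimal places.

0.08502

X ~ Binomial(n=6, p=0.488).
P(X=5) = C(6,5) · p^5 · (1−p)^1
= 6 · 0.027676 · 0.512 = 0.0850198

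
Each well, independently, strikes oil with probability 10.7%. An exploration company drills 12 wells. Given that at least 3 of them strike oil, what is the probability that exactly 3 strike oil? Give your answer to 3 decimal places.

0.752

X ~ Binomial(12, 0.107). Want P(X=3 | X≥3) = P(X=3) / P(X≥3).
P(X=3) = C(12,3)·0.107^3·0.893^9 = 0.09733
P(X≥3) = 1 − 0.25717 − 0.36977 − 0.24368 = 0.12938
Ratio = 0.09733 / 0.12938 = 0.75227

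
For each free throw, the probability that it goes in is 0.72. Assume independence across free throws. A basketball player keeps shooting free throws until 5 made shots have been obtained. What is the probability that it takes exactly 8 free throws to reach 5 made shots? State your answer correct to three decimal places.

0.149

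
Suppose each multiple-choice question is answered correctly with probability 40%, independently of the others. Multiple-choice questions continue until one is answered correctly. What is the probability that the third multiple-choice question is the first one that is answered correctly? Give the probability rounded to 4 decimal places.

0.1440

Geometric (trials to first success), p = 0.40.
P(Y = 3) = (1−p)^2 · p = 0.36 · 0.40 = 0.144000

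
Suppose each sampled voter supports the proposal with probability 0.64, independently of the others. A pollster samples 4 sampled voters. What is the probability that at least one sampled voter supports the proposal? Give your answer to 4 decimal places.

P(at least one) = 1 − P(none) = 1 − (1 − 0.64)^4
= 1 − 0.016796 = 0.983204

0.9832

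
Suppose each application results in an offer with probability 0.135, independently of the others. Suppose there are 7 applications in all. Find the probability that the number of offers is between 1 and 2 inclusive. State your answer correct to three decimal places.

X ~ Binomial(7, 0.135); P(1 ≤ X ≤ 2) = Σ C(7,k) p^k (1−p)^(7−k) over k:
  k=1: C(7,1)·0.135^1·0.865^6 = 0.39585
  k=2: C(7,2)·0.135^2·0.865^5 = 0.18534
Total = 0.58119

0.581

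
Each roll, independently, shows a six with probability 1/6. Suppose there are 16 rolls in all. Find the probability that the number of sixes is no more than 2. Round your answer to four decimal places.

X ~ Binomial(16, 0.166667); P(X ≤ 2) = Σ C(16,k) p^k (1−p)^(16−k) over k:
  k=0: C(16,0)·0.166667^0·0.833333^16 = 0.054088
  k=1: C(16,1)·0.166667^1·0.833333^15 = 0.173081
  k=2: C(16,2)·0.166667^2·0.833333^14 = 0.259622
Total = 0.486791

0.4868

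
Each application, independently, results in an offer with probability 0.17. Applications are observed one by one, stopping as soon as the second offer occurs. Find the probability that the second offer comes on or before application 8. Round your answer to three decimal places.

0.406

Finishing within 8 applications ⇔ at least 2 successes in the first 8. With X ~ Binomial(8, 0.17), P(Y ≤ 8) = 1 − P(X ≤ 1).
  k=0: C(8,0)·0.17^0·0.83^8 = 0.22523
  k=1: C(8,1)·0.17^1·0.83^7 = 0.36905
1 − 0.59428 = 0.40572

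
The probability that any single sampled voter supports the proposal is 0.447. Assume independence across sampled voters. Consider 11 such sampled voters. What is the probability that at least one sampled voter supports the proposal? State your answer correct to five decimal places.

P(at least one) = 1 − P(none) = 1 − (1 − 0.447)^11
= 1 − 0.0014790 = 0.9985210

0.99852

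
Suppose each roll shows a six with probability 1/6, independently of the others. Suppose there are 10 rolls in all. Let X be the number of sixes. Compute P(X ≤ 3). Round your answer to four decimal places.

X ~ Binomial(10, 0.166667); P(X ≤ 3) = Σ C(10,k) p^k (1−p)^(10−k) over k:
  k=0: C(10,0)·0.166667^0·0.833333^10 = 0.161506
  k=1: C(10,1)·0.166667^1·0.833333^9 = 0.323011
  k=2: C(10,2)·0.166667^2·0.833333^8 = 0.290710
  k=3: C(10,3)·0.166667^3·0.833333^7 = 0.155045
Total = 0.930272

0.9303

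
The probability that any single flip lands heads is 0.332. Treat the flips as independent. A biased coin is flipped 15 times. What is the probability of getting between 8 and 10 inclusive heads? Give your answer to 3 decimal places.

X ~ Binomial(15, 0.332); P(8 ≤ X ≤ 10) = Σ C(15,k) p^k (1−p)^(15−k) over k:
  k=8: C(15,8)·0.332^8·0.668^7 = 0.05638
  k=9: C(15,9)·0.332^9·0.668^6 = 0.02179
  k=10: C(15,10)·0.332^10·0.668^5 = 0.00650
Total = 0.08467

0.085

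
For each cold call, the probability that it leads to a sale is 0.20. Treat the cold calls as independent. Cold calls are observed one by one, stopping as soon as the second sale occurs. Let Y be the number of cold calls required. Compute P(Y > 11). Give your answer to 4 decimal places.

0.3221

Needing more than 11 cold calls ⇔ fewer than 2 successes in the first 11. With X ~ Binomial(11, 0.20), P(Y > 11) = P(X ≤ 1).
  k=0: C(11,0)·0.20^0·0.80^11 = 0.085899
  k=1: C(11,1)·0.20^1·0.80^10 = 0.236223
P(X ≤ 1) = 0.322123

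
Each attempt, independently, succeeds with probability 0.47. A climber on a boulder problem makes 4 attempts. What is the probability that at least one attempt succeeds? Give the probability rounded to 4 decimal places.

P(at least one) = 1 − P(none) = 1 − (1 − 0.47)^4
= 1 − 0.078905 = 0.921095

0.9211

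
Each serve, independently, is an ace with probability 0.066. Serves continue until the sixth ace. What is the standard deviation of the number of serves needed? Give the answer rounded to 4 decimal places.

Y = total serves until the sixth success; negative binomial with r=6, p=0.066.
SD(Y) = √[r(1−p)/p²] = √(1286.501377) = 35.867832

35.8678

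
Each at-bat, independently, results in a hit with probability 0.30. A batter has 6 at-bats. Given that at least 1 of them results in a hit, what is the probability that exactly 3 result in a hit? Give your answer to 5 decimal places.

X ~ Binomial(6, 0.30). Want P(X=3 | X≥1) = P(X=3) / P(X≥1).
P(X=3) = C(6,3)·0.30^3·0.70^3 = 0.1852200
P(X≥1) = 1 − 0.1176490 = 0.8823510
Ratio = 0.1852200 / 0.8823510 = 0.2099165

0.20992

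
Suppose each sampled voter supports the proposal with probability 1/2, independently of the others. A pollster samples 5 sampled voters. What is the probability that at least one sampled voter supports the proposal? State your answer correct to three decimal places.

P(at least one) = 1 − P(none) = 1 − (1 − 0.50)^5
= 1 − 0.03125 = 0.96875

0.969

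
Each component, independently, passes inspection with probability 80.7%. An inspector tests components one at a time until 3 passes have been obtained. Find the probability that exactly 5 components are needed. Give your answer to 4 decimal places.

0.1175

Y = trial on which the third success occurs; negative binomial, r=3, p=0.807.
P(Y=5) = C(4,2) · p^3 · (1−p)^2
= 6 · 0.52556 · 0.037249 = 0.117459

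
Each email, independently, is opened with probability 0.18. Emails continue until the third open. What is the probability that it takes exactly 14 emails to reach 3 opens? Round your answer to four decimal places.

0.0513

Y = trial on which the third success occurs; negative binomial, r=3, p=0.18.
P(Y=14) = C(13,2) · p^3 · (1−p)^11
= 78 · 0.005832 · 0.11271 = 0.051270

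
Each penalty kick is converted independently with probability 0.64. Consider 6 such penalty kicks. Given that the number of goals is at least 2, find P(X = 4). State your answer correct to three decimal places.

0.335

X ~ Binomial(6, 0.64). Want P(X=4 | X≥2) = P(X=4) / P(X≥2).
P(X=4) = C(6,4)·0.64^4·0.36^2 = 0.32615
P(X≥2) = 1 − 0.00218 − 0.02322 = 0.97460
Ratio = 0.32615 / 0.97460 = 0.33465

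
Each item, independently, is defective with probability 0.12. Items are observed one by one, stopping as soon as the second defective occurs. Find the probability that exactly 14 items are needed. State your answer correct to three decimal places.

Y = trial on which the second success occurs; negative binomial, r=2, p=0.12.
P(Y=14) = C(13,1) · p^2 · (1−p)^12
= 13 · 0.0144 · 0.21567 = 0.04037

0.040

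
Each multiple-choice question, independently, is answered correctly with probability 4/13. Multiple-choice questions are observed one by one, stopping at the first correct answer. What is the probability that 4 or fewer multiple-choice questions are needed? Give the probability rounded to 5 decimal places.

0.77028

Y = number of multiple-choice questions to the first success; geometric, p = 0.307692.
P(Y ≤ 4) = 1 − (1−p)^4 = 1 − 0.2297188 = 0.7702812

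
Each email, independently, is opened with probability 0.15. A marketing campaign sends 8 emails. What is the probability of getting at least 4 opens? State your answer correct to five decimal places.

0.02135

X ~ Binomial(8, 0.15); P(X ≥ 4) = Σ C(8,k) p^k (1−p)^(8−k) over k:
  k=4: C(8,4)·0.15^4·0.85^4 = 0.0184986
  k=5: C(8,5)·0.15^5·0.85^3 = 0.0026116
  k=6: C(8,6)·0.15^6·0.85^2 = 0.0002304
  k=7: C(8,7)·0.15^7·0.85^1 = 0.0000116
  k=8: C(8,8)·0.15^8·0.85^0 = 0.0000003
Total = 0.0213525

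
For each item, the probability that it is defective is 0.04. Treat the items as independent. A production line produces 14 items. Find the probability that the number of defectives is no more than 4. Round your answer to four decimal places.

0.9998

X ~ Binomial(14, 0.04); P(X ≤ 4) = Σ C(14,k) p^k (1−p)^(14−k) over k:
  k=0: C(14,0)·0.04^0·0.96^14 = 0.564673
  k=1: C(14,1)·0.04^1·0.96^13 = 0.329393
  k=2: C(14,2)·0.04^2·0.96^12 = 0.089211
  k=3: C(14,3)·0.04^3·0.96^11 = 0.014868
  k=4: C(14,4)·0.04^4·0.96^10 = 0.001704
Total = 0.999849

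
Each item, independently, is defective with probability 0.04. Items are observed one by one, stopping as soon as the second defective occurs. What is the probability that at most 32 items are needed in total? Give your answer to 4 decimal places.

0.3681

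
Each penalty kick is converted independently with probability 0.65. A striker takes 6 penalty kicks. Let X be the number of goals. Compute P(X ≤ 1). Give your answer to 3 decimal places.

0.022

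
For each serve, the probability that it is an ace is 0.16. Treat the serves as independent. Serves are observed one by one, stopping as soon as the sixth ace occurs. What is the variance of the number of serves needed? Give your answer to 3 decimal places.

196.875

Y = total serves until the sixth success; negative binomial with r=6, p=0.16.
Var(Y) = r(1−p)/p² = 6·0.84 / 0.16² = 196.87500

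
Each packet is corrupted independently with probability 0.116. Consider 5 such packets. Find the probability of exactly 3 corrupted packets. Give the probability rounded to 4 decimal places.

X ~ Binomial(n=5, p=0.116).
P(X=3) = C(5,3) · p^3 · (1−p)^2
= 10 · 0.0015609 · 0.78146 = 0.012198

0.0122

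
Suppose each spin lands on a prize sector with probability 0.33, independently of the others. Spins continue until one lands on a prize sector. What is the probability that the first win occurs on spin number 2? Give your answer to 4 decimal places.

Geometric (trials to first success), p = 0.33.
P(Y = 2) = (1−p)^1 · p = 0.67 · 0.33 = 0.221100

0.2211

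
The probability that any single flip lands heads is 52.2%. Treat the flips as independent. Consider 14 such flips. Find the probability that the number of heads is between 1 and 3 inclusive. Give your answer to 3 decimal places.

0.019

X ~ Binomial(14, 0.522); P(1 ≤ X ≤ 3) = Σ C(14,k) p^k (1−p)^(14−k) over k:
  k=1: C(14,1)·0.522^1·0.478^13 = 0.00050
  k=2: C(14,2)·0.522^2·0.478^12 = 0.00353
  k=3: C(14,3)·0.522^3·0.478^11 = 0.01541
Total = 0.01944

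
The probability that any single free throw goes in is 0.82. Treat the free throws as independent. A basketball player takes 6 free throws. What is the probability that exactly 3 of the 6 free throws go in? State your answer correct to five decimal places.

0.06431

X ~ Binomial(n=6, p=0.82).
P(X=3) = C(6,3) · p^3 · (1−p)^3
= 20 · 0.55137 · 0.005832 = 0.0643116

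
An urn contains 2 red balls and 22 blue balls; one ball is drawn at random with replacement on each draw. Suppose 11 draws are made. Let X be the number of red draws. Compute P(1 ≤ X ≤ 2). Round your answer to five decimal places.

0.55854

X ~ Binomial(11, 0.083333); P(1 ≤ X ≤ 2) = Σ C(11,k) p^k (1−p)^(11−k) over k:
  k=1: C(11,1)·0.083333^1·0.916667^10 = 0.3839952
  k=2: C(11,2)·0.083333^2·0.916667^9 = 0.1745433
Total = 0.5585385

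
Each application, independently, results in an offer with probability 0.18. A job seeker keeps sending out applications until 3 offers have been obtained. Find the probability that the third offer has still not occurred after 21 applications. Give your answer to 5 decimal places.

Needing more than 21 applications ⇔ fewer than 3 successes in the first 21. With X ~ Binomial(21, 0.18), P(Y > 21) = P(X ≤ 2).
  k=0: C(21,0)·0.18^0·0.82^21 = 0.0154914
  k=1: C(21,1)·0.18^1·0.82^20 = 0.0714116
  k=2: C(21,2)·0.18^2·0.82^19 = 0.1567572
P(X ≤ 2) = 0.2436602

0.24366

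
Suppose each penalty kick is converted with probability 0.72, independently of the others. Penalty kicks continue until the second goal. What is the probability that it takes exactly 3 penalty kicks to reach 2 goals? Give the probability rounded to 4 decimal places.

0.2903

Y = trial on which the second success occurs; negative binomial, r=2, p=0.72.
P(Y=3) = C(2,1) · p^2 · (1−p)^1
= 2 · 0.5184 · 0.28 = 0.290304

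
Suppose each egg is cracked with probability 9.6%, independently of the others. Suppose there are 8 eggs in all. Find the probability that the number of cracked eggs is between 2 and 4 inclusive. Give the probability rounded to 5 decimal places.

0.17472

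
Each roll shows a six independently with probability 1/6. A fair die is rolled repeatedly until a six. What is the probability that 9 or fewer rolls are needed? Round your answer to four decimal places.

Y = number of rolls to the first success; geometric, p = 0.166667.
P(Y ≤ 9) = 1 − (1−p)^9 = 1 − 0.193807 = 0.806193

0.8062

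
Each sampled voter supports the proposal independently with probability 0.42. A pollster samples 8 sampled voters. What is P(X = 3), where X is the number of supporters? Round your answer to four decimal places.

X ~ Binomial(n=8, p=0.42).
P(X=3) = C(8,3) · p^3 · (1−p)^5
= 56 · 0.074088 · 0.065636 = 0.272318

0.2723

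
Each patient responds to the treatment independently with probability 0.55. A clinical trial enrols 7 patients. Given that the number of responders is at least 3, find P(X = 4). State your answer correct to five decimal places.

X ~ Binomial(7, 0.55). Want P(X=4 | X≥3) = P(X=4) / P(X≥3).
P(X=4) = C(7,4)·0.55^4·0.45^3 = 0.2918477
P(X≥3) = 1 − 0.0037367 − 0.0319695 − 0.1172215 = 0.8470723
Ratio = 0.2918477 / 0.8470723 = 0.3445370

0.34454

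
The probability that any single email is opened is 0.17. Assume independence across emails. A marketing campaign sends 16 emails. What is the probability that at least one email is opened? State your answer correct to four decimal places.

0.9493

P(at least one) = 1 − P(none) = 1 − (1 − 0.17)^16
= 1 − 0.050728 = 0.949272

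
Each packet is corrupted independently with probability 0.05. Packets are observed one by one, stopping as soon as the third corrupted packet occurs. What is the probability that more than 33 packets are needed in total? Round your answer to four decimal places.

Needing more than 33 packets ⇔ fewer than 3 successes in the first 33. With X ~ Binomial(33, 0.05), P(Y > 33) = P(X ≤ 2).
  k=0: C(33,0)·0.05^0·0.95^33 = 0.184026
  k=1: C(33,1)·0.05^1·0.95^32 = 0.319624
  k=2: C(33,2)·0.05^2·0.95^31 = 0.269157
P(X ≤ 2) = 0.772807

0.7728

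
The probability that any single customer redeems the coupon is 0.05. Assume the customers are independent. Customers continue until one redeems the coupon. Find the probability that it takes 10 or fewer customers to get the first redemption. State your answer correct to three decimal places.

Y = number of customers to the first success; geometric, p = 0.05.
P(Y ≤ 10) = 1 − (1−p)^10 = 1 − 0.59874 = 0.40126

0.401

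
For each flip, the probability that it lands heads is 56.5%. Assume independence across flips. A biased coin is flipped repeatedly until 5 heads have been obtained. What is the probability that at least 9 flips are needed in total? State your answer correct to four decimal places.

Needing more than 8 flips ⇔ fewer than 5 successes in the first 8. With X ~ Binomial(8, 0.565), P(Y > 8) = P(X ≤ 4).
  k=0: C(8,0)·0.565^0·0.435^8 = 0.001282
  k=1: C(8,1)·0.565^1·0.435^7 = 0.013322
  k=2: C(8,2)·0.565^2·0.435^6 = 0.060561
  k=3: C(8,3)·0.565^3·0.435^5 = 0.157318
  k=4: C(8,4)·0.565^4·0.435^4 = 0.255416
P(X ≤ 4) = 0.487899

0.4879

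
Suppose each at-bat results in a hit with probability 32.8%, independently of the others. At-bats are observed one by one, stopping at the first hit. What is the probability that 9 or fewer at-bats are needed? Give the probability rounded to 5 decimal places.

0.97205

Y = number of at-bats to the first success; geometric, p = 0.328.
P(Y ≤ 9) = 1 − (1−p)^9 = 1 − 0.0279462 = 0.9720538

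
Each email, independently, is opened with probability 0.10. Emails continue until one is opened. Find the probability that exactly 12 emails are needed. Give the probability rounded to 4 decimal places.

Geometric (trials to first success), p = 0.10.
P(Y = 12) = (1−p)^11 · p = 0.31381 · 0.10 = 0.031381

0.0314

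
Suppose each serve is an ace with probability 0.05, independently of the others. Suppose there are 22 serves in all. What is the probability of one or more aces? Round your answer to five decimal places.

0.67647

P(at least one) = 1 − P(none) = 1 − (1 − 0.05)^22
= 1 − 0.3235335 = 0.6764665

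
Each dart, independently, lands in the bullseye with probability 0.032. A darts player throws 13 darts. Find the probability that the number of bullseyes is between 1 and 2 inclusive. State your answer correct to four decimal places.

0.3374

X ~ Binomial(13, 0.032); P(1 ≤ X ≤ 2) = Σ C(13,k) p^k (1−p)^(13−k) over k:
  k=1: C(13,1)·0.032^1·0.968^12 = 0.281577
  k=2: C(13,2)·0.032^2·0.968^11 = 0.055850
Total = 0.337427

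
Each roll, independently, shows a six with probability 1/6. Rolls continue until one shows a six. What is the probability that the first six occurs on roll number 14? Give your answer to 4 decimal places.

Geometric (trials to first success), p = 0.166667.
P(Y = 14) = (1−p)^13 · p = 0.093464 · 0.166667 = 0.015577

0.0156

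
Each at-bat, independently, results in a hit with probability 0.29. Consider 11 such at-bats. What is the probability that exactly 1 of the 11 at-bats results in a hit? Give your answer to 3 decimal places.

0.104

X ~ Binomial(n=11, p=0.29).
P(X=1) = C(11,1) · p^1 · (1−p)^10
= 11 · 0.29 · 0.032552 = 0.10384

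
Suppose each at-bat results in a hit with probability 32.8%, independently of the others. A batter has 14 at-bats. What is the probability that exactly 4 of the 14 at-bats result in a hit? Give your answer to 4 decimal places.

0.2176

X ~ Binomial(n=14, p=0.328).
P(X=4) = C(14,4) · p^4 · (1−p)^10
= 1001 · 0.011574 · 0.01878 = 0.217582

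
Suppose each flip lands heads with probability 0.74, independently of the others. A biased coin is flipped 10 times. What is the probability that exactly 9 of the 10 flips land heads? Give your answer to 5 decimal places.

X ~ Binomial(n=10, p=0.74).
P(X=9) = C(10,9) · p^9 · (1−p)^1
= 10 · 0.06654 · 0.26 = 0.1730051

0.17301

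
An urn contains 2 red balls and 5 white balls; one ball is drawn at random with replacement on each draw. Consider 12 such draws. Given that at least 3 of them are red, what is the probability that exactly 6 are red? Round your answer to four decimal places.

0.0938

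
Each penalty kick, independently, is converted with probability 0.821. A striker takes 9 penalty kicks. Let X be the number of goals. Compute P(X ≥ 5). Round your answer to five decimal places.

0.98780

X ~ Binomial(9, 0.821); P(X ≥ 5) = Σ C(9,k) p^k (1−p)^(9−k) over k:
  k=5: C(9,5)·0.821^5·0.179^4 = 0.0482501
  k=6: C(9,6)·0.821^6·0.179^3 = 0.1475358
  k=7: C(9,7)·0.821^7·0.179^2 = 0.2900085
  k=8: C(9,8)·0.821^8·0.179^1 = 0.3325376
  k=9: C(9,9)·0.821^9·0.179^0 = 0.1694683
Total = 0.9878003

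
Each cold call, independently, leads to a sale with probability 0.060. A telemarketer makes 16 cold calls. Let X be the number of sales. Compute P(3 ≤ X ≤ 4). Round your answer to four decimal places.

0.0653

X ~ Binomial(16, 0.06); P(3 ≤ X ≤ 4) = Σ C(16,k) p^k (1−p)^(16−k) over k:
  k=3: C(16,3)·0.06^3·0.94^13 = 0.054113
  k=4: C(16,4)·0.06^4·0.94^12 = 0.011226
Total = 0.065339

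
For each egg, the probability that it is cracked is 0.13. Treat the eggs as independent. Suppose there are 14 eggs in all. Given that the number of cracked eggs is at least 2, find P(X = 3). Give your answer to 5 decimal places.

X ~ Binomial(14, 0.13). Want P(X=3 | X≥2) = P(X=3) / P(X≥2).
P(X=3) = C(14,3)·0.13^3·0.87^11 = 0.1728396
P(X≥2) = 1 − 0.1423212 − 0.2977294 = 0.5599495
Ratio = 0.1728396 / 0.5599495 = 0.3086700

0.30867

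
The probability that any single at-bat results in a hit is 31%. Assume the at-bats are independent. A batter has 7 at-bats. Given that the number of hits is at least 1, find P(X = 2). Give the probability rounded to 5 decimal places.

0.34103

X ~ Binomial(7, 0.31). Want P(X=2 | X≥1) = P(X=2) / P(X≥1).
P(X=2) = C(7,2)·0.31^2·0.69^5 = 0.3156372
P(X≥1) = 1 − 0.0744635 = 0.9255365
Ratio = 0.3156372 / 0.9255365 = 0.3410316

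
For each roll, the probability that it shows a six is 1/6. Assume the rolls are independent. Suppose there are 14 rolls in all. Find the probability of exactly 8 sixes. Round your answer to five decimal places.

0.00060

X ~ Binomial(n=14, p=0.166667).
P(X=8) = C(14,8) · p^8 · (1−p)^6
= 3003 · 5.9537e-07 · 0.3349 = 0.0005988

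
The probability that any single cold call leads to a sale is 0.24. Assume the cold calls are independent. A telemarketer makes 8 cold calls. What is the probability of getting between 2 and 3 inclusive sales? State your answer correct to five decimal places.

X ~ Binomial(8, 0.24); P(2 ≤ X ≤ 3) = Σ C(8,k) p^k (1−p)^(8−k) over k:
  k=2: C(8,2)·0.24^2·0.76^6 = 0.3107864
  k=3: C(8,3)·0.24^3·0.76^5 = 0.1962862
Total = 0.5070726

0.50707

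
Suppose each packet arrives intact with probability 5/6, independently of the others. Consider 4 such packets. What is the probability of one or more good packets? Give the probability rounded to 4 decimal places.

P(at least one) = 1 − P(none) = 1 − (1 − 0.833333)^4
= 1 − 0.000772 = 0.999228

0.9992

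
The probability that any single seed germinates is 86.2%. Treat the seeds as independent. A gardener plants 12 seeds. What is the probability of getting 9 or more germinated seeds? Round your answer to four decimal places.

0.9282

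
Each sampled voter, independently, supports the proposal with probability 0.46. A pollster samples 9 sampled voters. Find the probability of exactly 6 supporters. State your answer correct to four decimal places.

0.1253

X ~ Binomial(n=9, p=0.46).
P(X=6) = C(9,6) · p^6 · (1−p)^3
= 84 · 0.0094743 · 0.15746 = 0.125316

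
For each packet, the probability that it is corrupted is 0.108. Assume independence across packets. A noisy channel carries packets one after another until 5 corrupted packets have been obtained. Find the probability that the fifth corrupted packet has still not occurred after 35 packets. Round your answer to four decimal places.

0.6745

Needing more than 35 packets ⇔ fewer than 5 successes in the first 35. With X ~ Binomial(35, 0.108), P(Y > 35) = P(X ≤ 4).
  k=0: C(35,0)·0.108^0·0.892^35 = 0.018313
  k=1: C(35,1)·0.108^1·0.892^34 = 0.077606
  k=2: C(35,2)·0.108^2·0.892^33 = 0.159737
  k=3: C(35,3)·0.108^3·0.892^32 = 0.212743
  k=4: C(35,4)·0.108^4·0.892^31 = 0.206065
P(X ≤ 4) = 0.674465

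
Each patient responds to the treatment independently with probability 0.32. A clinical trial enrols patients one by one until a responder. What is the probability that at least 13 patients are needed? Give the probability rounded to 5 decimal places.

0.00977

Y = number of patients to the first success; geometric, p = 0.32.
P(Y > 12) = P(first 12 all fail) = (1−p)^12 = 0.0097748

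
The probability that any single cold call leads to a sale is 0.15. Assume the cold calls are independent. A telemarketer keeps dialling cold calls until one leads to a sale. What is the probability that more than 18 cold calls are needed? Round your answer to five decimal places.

Y = number of cold calls to the first success; geometric, p = 0.15.
P(Y > 18) = P(first 18 all fail) = (1−p)^18 = 0.0536464

0.05365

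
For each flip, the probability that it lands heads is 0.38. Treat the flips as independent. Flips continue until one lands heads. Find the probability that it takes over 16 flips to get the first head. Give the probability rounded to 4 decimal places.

0.0005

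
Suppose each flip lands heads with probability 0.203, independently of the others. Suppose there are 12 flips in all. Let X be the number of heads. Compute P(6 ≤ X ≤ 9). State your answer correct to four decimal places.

X ~ Binomial(12, 0.203); P(6 ≤ X ≤ 9) = Σ C(12,k) p^k (1−p)^(12−k) over k:
  k=6: C(12,6)·0.203^6·0.797^6 = 0.016573
  k=7: C(12,7)·0.203^7·0.797^5 = 0.003618
  k=8: C(12,8)·0.203^8·0.797^4 = 0.000576
  k=9: C(12,9)·0.203^9·0.797^3 = 0.000065
Total = 0.020832

0.0208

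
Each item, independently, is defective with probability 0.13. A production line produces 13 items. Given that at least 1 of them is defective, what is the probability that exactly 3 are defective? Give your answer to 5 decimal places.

X ~ Binomial(13, 0.13). Want P(X=3 | X≥1) = P(X=3) / P(X≥1).
P(X=3) = C(13,3)·0.13^3·0.87^10 = 0.1560949
P(X≥1) = 1 − 0.1635876 = 0.8364124
Ratio = 0.1560949 / 0.8364124 = 0.1866243

0.18662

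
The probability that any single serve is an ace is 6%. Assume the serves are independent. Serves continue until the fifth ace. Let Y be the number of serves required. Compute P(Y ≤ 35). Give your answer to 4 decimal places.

Finishing within 35 serves ⇔ at least 5 successes in the first 35. With X ~ Binomial(35, 0.06), P(Y ≤ 35) = 1 − P(X ≤ 4).
  k=0: C(35,0)·0.06^0·0.94^35 = 0.114677
  k=1: C(35,1)·0.06^1·0.94^34 = 0.256192
  k=2: C(35,2)·0.06^2·0.94^33 = 0.277996
  k=3: C(35,3)·0.06^3·0.94^32 = 0.195189
  k=4: C(35,4)·0.06^4·0.94^31 = 0.099671
1 − 0.943725 = 0.056275

0.0563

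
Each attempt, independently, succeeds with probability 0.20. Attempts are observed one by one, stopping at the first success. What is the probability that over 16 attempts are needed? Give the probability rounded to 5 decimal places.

Y = number of attempts to the first success; geometric, p = 0.20.
P(Y > 16) = P(first 16 all fail) = (1−p)^16 = 0.0281475

0.02815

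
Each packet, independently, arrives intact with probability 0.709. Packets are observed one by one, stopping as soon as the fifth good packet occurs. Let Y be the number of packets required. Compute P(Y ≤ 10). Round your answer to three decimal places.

0.959

Finishing within 10 packets ⇔ at least 5 successes in the first 10. With X ~ Binomial(10, 0.709), P(Y ≤ 10) = 1 − P(X ≤ 4).
  k=0: C(10,0)·0.709^0·0.291^10 = 0.00000
  k=1: C(10,1)·0.709^1·0.291^9 = 0.00011
  k=2: C(10,2)·0.709^2·0.291^8 = 0.00116
  k=3: C(10,3)·0.709^3·0.291^7 = 0.00756
  k=4: C(10,4)·0.709^4·0.291^6 = 0.03222
1 − 0.04105 = 0.95895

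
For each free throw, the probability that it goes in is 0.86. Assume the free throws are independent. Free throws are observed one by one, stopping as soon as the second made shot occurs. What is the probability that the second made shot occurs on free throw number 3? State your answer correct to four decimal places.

Y = trial on which the second success occurs; negative binomial, r=2, p=0.86.
P(Y=3) = C(2,1) · p^2 · (1−p)^1
= 2 · 0.7396 · 0.14 = 0.207088

0.2071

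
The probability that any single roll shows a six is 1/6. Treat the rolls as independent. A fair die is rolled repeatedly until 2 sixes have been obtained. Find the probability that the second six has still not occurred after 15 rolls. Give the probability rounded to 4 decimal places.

0.2596

Needing more than 15 rolls ⇔ fewer than 2 successes in the first 15. With X ~ Binomial(15, 0.166667), P(Y > 15) = P(X ≤ 1).
  k=0: C(15,0)·0.166667^0·0.833333^15 = 0.064905
  k=1: C(15,1)·0.166667^1·0.833333^14 = 0.194716
P(X ≤ 1) = 0.259622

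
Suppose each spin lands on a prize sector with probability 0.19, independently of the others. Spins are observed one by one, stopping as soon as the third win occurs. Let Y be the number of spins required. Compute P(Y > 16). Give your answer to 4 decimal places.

0.3899

Needing more than 16 spins ⇔ fewer than 3 successes in the first 16. With X ~ Binomial(16, 0.19), P(Y > 16) = P(X ≤ 2).
  k=0: C(16,0)·0.19^0·0.81^16 = 0.034337
  k=1: C(16,1)·0.19^1·0.81^15 = 0.128869
  k=2: C(16,2)·0.19^2·0.81^14 = 0.226714
P(X ≤ 2) = 0.389920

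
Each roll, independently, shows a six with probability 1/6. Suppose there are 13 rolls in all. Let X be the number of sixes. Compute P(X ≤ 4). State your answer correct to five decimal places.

X ~ Binomial(13, 0.166667); P(X ≤ 4) = Σ C(13,k) p^k (1−p)^(13−k) over k:
  k=0: C(13,0)·0.166667^0·0.833333^13 = 0.0934639
  k=1: C(13,1)·0.166667^1·0.833333^12 = 0.2430061
  k=2: C(13,2)·0.166667^2·0.833333^11 = 0.2916073
  k=3: C(13,3)·0.166667^3·0.833333^10 = 0.2138454
  k=4: C(13,4)·0.166667^4·0.833333^9 = 0.1069227
Total = 0.9488453

0.94885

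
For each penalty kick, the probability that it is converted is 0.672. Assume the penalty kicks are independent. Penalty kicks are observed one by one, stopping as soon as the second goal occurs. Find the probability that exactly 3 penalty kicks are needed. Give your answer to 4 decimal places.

Y = trial on which the second success occurs; negative binomial, r=2, p=0.672.
P(Y=3) = C(2,1) · p^2 · (1−p)^1
= 2 · 0.45158 · 0.328 = 0.296239

0.2962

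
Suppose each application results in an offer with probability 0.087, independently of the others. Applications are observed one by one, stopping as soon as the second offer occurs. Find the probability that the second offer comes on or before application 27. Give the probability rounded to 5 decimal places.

0.69400

Finishing within 27 applications ⇔ at least 2 successes in the first 27. With X ~ Binomial(27, 0.087), P(Y ≤ 27) = 1 − P(X ≤ 1).
  k=0: C(27,0)·0.087^0·0.913^27 = 0.0856468
  k=1: C(27,1)·0.087^1·0.913^26 = 0.2203552
1 − 0.3060019 = 0.6939981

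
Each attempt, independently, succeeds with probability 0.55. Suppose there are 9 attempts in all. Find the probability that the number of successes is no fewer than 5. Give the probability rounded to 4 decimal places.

X ~ Binomial(9, 0.55); P(X ≥ 5) = Σ C(9,k) p^k (1−p)^(9−k) over k:
  k=5: C(9,5)·0.55^5·0.45^4 = 0.260036
  k=6: C(9,6)·0.55^6·0.45^3 = 0.211881
  k=7: C(9,7)·0.55^7·0.45^2 = 0.110986
  k=8: C(9,8)·0.55^8·0.45^1 = 0.033912
  k=9: C(9,9)·0.55^9·0.45^0 = 0.004605
Total = 0.621421

0.6214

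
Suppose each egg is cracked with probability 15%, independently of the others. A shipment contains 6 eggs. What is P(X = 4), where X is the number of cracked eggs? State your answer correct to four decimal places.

X ~ Binomial(n=6, p=0.15).
P(X=4) = C(6,4) · p^4 · (1−p)^2
= 15 · 0.00050625 · 0.7225 = 0.005486

0.0055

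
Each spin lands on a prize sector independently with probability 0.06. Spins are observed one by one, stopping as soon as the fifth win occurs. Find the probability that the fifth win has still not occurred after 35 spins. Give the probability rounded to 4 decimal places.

Needing more than 35 spins ⇔ fewer than 5 successes in the first 35. With X ~ Binomial(35, 0.06), P(Y > 35) = P(X ≤ 4).
  k=0: C(35,0)·0.06^0·0.94^35 = 0.114677
  k=1: C(35,1)·0.06^1·0.94^34 = 0.256192
  k=2: C(35,2)·0.06^2·0.94^33 = 0.277996
  k=3: C(35,3)·0.06^3·0.94^32 = 0.195189
  k=4: C(35,4)·0.06^4·0.94^31 = 0.099671
P(X ≤ 4) = 0.943725

0.9437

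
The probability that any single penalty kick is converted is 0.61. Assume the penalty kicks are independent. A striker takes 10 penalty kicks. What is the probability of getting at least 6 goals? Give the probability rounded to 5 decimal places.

X ~ Binomial(10, 0.61); P(X ≥ 6) = Σ C(10,k) p^k (1−p)^(10−k) over k:
  k=6: C(10,6)·0.61^6·0.39^4 = 0.2502976
  k=7: C(10,7)·0.61^7·0.39^3 = 0.2237092
  k=8: C(10,8)·0.61^8·0.39^2 = 0.1312141
  k=9: C(10,9)·0.61^9·0.39^1 = 0.0456072
  k=10: C(10,10)·0.61^10·0.39^0 = 0.0071334
Total = 0.6579615

0.65796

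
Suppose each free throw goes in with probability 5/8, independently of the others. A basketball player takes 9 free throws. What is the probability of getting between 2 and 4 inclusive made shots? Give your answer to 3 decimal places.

X ~ Binomial(9, 0.625); P(2 ≤ X ≤ 4) = Σ C(9,k) p^k (1−p)^(9−k) over k:
  k=2: C(9,2)·0.625^2·0.375^7 = 0.01466
  k=3: C(9,3)·0.625^3·0.375^6 = 0.05703
  k=4: C(9,4)·0.625^4·0.375^5 = 0.14258
Total = 0.21427

0.214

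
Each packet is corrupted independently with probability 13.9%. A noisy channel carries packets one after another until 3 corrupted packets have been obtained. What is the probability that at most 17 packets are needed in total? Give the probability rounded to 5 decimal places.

0.42757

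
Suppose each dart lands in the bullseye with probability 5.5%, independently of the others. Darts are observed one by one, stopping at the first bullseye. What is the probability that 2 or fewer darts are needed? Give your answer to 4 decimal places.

0.1070

Y = number of darts to the first success; geometric, p = 0.055.
P(Y ≤ 2) = 1 − (1−p)^2 = 1 − 0.893025 = 0.106975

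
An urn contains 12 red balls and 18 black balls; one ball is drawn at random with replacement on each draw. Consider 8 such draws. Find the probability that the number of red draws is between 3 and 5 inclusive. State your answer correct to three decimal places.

0.635

X ~ Binomial(8, 0.40); P(3 ≤ X ≤ 5) = Σ C(8,k) p^k (1−p)^(8−k) over k:
  k=3: C(8,3)·0.40^3·0.60^5 = 0.27869
  k=4: C(8,4)·0.40^4·0.60^4 = 0.23224
  k=5: C(8,5)·0.40^5·0.60^3 = 0.12386
Total = 0.63480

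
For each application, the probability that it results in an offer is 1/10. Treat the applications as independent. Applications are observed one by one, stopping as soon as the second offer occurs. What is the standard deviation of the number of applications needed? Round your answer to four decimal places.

Y = total applications until the second success; negative binomial with r=2, p=0.10.
SD(Y) = √[r(1−p)/p²] = √(180.000000) = 13.416408

13.4164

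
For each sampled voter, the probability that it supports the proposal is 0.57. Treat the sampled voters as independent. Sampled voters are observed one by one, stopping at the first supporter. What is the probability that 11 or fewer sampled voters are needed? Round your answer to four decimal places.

0.9999

Y = number of sampled voters to the first success; geometric, p = 0.57.
P(Y ≤ 11) = 1 − (1−p)^11 = 1 − 0.000093 = 0.999907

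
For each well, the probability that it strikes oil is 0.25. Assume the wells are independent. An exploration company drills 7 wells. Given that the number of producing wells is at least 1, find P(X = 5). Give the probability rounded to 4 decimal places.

X ~ Binomial(7, 0.25). Want P(X=5 | X≥1) = P(X=5) / P(X≥1).
P(X=5) = C(7,5)·0.25^5·0.75^2 = 0.011536
P(X≥1) = 1 − 0.133484 = 0.866516
Ratio = 0.011536 / 0.866516 = 0.013313

0.0133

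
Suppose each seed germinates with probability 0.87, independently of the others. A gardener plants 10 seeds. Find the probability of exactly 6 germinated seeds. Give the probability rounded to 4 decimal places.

0.0260

X ~ Binomial(n=10, p=0.87).
P(X=6) = C(10,6) · p^6 · (1−p)^4
= 210 · 0.43363 · 0.00028561 = 0.026008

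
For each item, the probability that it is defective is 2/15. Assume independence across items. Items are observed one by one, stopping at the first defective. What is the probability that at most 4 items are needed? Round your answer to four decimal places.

0.4358

Y = number of items to the first success; geometric, p = 0.133333.
P(Y ≤ 4) = 1 − (1−p)^4 = 1 − 0.564168 = 0.435832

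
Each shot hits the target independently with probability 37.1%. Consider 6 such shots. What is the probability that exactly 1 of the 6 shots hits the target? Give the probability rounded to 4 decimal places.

X ~ Binomial(n=6, p=0.371).
P(X=1) = C(6,1) · p^1 · (1−p)^5
= 6 · 0.371 · 0.098459 = 0.219169

0.2192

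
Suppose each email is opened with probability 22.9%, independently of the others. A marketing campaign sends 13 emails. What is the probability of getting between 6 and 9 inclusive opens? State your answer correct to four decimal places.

0.0551

X ~ Binomial(13, 0.229); P(6 ≤ X ≤ 9) = Σ C(13,k) p^k (1−p)^(13−k) over k:
  k=6: C(13,6)·0.229^6·0.771^7 = 0.040078
  k=7: C(13,7)·0.229^7·0.771^6 = 0.011904
  k=8: C(13,8)·0.229^8·0.771^5 = 0.002652
  k=9: C(13,9)·0.229^9·0.771^4 = 0.000438
Total = 0.055072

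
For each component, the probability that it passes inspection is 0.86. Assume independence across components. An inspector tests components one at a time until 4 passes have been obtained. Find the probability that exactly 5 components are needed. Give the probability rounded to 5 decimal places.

Y = trial on which the fourth success occurs; negative binomial, r=4, p=0.86.
P(Y=5) = C(4,3) · p^4 · (1−p)^1
= 4 · 0.54701 · 0.14 = 0.3063246

0.30632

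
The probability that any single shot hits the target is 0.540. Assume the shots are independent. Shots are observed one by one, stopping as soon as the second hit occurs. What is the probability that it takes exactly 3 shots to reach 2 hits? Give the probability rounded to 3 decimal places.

Y = trial on which the second success occurs; negative binomial, r=2, p=0.54.
P(Y=3) = C(2,1) · p^2 · (1−p)^1
= 2 · 0.2916 · 0.46 = 0.26827

0.268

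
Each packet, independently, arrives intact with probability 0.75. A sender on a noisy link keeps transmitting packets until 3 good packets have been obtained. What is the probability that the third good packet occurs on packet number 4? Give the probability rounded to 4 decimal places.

0.3164

Y = trial on which the third success occurs; negative binomial, r=3, p=0.75.
P(Y=4) = C(3,2) · p^3 · (1−p)^1
= 3 · 0.42188 · 0.25 = 0.316406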